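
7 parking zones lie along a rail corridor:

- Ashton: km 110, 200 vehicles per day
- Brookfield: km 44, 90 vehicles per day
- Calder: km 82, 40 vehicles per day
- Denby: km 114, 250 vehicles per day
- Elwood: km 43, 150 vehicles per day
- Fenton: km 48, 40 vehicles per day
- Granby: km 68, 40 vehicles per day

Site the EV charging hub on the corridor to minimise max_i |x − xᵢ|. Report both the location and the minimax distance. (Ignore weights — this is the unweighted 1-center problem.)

The 1-center on a line is the midpoint of the two extreme points: leftmost at 43, rightmost at 114.
Optimal location = (43 + 114)/2 = 78.5; maximum distance = (114 − 43)/2 = 35.5.

location 78.5, max distance 35.5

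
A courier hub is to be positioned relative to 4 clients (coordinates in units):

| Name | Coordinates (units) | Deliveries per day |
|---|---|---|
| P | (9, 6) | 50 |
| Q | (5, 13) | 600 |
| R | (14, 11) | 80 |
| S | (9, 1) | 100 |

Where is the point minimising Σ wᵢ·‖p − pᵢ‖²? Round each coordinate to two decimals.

(6.59, 10.94)

The minimiser of Σwᵢ‖p−pᵢ‖² is the weighted centroid p* = (Σwᵢpᵢ)/(Σwᵢ).
Σwᵢ = 830.
Σwᵢxᵢ = 50·9 + 600·5 + 80·14 + 100·9 = 5470.
Σwᵢyᵢ = 50·6 + 600·13 + 80·11 + 100·1 = 9080.
x* = 5470/830 = 6.59, y* = 9080/830 = 10.94.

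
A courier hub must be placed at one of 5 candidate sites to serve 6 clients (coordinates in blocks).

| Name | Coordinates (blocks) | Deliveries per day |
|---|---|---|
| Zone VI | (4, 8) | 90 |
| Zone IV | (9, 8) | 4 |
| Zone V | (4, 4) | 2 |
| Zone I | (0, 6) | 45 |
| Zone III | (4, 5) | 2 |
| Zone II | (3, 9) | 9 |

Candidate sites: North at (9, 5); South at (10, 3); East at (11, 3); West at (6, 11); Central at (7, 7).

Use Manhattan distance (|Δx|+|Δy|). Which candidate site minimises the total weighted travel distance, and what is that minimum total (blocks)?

Total weighted distance at each candidate:
  North (9, 5): total = 1294
  South (10, 3): total = 1746
  East (11, 3): total = 1898
  West (6, 11): total = 1048
  Central (7, 7): total = 808
Minimum is at Central with total 808 blocks.

Central, total 808 blocks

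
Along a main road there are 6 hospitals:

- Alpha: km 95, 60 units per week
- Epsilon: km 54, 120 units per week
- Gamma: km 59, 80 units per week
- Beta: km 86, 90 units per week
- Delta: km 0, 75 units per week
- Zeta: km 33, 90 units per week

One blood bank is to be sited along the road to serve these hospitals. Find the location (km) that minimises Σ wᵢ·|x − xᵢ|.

For a sum of weighted absolute distances on a line, the optimum is the weighted median (not the mean). Total weight W = 515; half-weight = 257.5.
Sort by position and accumulate weight:
  km 0 (Delta, w=75) → cum 75
  km 33 (Zeta, w=90) → cum 165
  km 54 (Epsilon, w=120) → cum 285  ≥ 257.5 → median here
  km 59 (Gamma, w=80) → cum 365
  km 86 (Beta, w=90) → cum 455
  km 95 (Alpha, w=60) → cum 515
Optimal location: km 54.

x = 54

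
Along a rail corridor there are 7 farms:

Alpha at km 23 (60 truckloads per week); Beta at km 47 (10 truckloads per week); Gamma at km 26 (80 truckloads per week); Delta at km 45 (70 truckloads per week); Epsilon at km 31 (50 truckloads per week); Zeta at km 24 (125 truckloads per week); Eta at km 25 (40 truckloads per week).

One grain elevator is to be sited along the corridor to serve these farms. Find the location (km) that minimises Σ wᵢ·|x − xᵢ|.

For a sum of weighted absolute distances on a line, the optimum is the weighted median (not the mean). Total weight W = 435; half-weight = 217.5.
Sort by position and accumulate weight:
  km 23 (Alpha, w=60) → cum 60
  km 24 (Zeta, w=125) → cum 185
  km 25 (Eta, w=40) → cum 225  ≥ 217.5 → median here
  km 26 (Gamma, w=80) → cum 305
  km 31 (Epsilon, w=50) → cum 355
  km 45 (Delta, w=70) → cum 425
  km 47 (Beta, w=10) → cum 435
Optimal location: km 25.

x = 25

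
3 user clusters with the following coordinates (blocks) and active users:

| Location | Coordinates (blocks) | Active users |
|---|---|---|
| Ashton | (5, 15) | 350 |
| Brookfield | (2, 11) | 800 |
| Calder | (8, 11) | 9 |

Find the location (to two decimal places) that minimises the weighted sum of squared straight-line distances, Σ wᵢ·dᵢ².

The minimiser of Σwᵢ‖p−pᵢ‖² is the weighted centroid p* = (Σwᵢpᵢ)/(Σwᵢ).
Σwᵢ = 1159.
Σwᵢxᵢ = 350·5 + 800·2 + 9·8 = 3422.
Σwᵢyᵢ = 350·15 + 800·11 + 9·11 = 14149.
x* = 3422/1159 = 2.95, y* = 14149/1159 = 12.21.

(2.95, 12.21)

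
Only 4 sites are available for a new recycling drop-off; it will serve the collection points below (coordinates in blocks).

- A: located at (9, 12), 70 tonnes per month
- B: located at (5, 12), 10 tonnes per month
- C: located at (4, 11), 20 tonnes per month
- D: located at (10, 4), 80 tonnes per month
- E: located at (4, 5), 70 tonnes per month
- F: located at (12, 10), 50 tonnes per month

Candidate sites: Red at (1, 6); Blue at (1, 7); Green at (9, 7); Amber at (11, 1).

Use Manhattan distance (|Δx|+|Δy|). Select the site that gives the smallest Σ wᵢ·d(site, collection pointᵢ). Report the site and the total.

Total weighted distance at each candidate:
  Red (1, 6): total = 3150
  Blue (1, 7): total = 3150
  Green (9, 7): total = 1730
  Amber (11, 1): total = 3010
Minimum is at Green with total 1730 blocks.

Green, total 1730 blocks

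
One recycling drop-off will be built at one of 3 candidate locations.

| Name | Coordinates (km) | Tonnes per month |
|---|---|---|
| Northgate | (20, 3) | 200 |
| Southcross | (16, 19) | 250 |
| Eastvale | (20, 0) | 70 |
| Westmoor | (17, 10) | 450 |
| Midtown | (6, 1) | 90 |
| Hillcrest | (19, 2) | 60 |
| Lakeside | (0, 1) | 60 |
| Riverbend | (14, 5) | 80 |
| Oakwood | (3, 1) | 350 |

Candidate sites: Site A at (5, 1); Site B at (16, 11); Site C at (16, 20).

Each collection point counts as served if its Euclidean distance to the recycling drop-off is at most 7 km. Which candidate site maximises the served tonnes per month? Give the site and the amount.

Site B, covering 530

Coverage radius r = 7 km; a point is covered iff (Δx)²+(Δy)² ≤ 7² = 49.
  Site A (5, 1): covers {Midtown, Lakeside, Oakwood} → 500
  Site B (16, 11): covers {Westmoor, Riverbend} → 530
  Site C (16, 20): covers {Southcross} → 250
Maximum coverage at Site B: 530 tonnes per month.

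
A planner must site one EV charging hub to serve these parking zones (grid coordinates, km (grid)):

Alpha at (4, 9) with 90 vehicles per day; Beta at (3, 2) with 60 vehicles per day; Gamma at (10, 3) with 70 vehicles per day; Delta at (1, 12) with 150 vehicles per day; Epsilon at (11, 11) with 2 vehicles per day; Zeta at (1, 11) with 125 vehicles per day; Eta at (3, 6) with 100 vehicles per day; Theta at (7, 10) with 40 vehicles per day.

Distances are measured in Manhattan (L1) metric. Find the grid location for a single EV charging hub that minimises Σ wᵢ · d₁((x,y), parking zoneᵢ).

(3, 9)

Manhattan distance separates: Σwᵢ(|x−xᵢ|+|y−yᵢ|) = Σwᵢ|x−xᵢ| + Σwᵢ|y−yᵢ|, so x and y are optimised independently as 1-D weighted medians.
Total weight W = 637; half = 318.5.
x-coordinate, sorted with cumulative weight:
  x=1 (Delta, w=150) cum 150
  x=1 (Zeta, w=125) cum 275
  x=3 (Beta, w=60) cum 335  ← median
  x=3 (Eta, w=100) cum 435
  x=4 (Alpha, w=90) cum 525
  x=7 (Theta, w=40) cum 565
  x=10 (Gamma, w=70) cum 635
  x=11 (Epsilon, w=2) cum 637
⇒ x* = 3
y-coordinate, sorted with cumulative weight:
  y=2 (Beta, w=60) cum 60
  y=3 (Gamma, w=70) cum 130
  y=6 (Eta, w=100) cum 230
  y=9 (Alpha, w=90) cum 320  ← median
  y=10 (Theta, w=40) cum 360
  y=11 (Epsilon, w=2) cum 362
  y=11 (Zeta, w=125) cum 487
  y=12 (Delta, w=150) cum 637
⇒ y* = 9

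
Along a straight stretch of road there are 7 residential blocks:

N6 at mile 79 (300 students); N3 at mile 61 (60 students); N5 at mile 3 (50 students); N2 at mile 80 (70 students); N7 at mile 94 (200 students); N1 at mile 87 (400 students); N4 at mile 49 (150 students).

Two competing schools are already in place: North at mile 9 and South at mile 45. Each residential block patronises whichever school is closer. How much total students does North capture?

The indifferent point is the midpoint (9+45)/2 = 27; residential blocks left of it (closer to North at 9) go to North, those right go to South.
  N5 at 3 (w=50) → North
  N4 at 49 (w=150) → South
  N3 at 61 (w=60) → South
  N6 at 79 (w=300) → South
  N2 at 80 (w=70) → South
  N1 at 87 (w=400) → South
  N7 at 94 (w=200) → South
North captures 50; South captures 1180.

50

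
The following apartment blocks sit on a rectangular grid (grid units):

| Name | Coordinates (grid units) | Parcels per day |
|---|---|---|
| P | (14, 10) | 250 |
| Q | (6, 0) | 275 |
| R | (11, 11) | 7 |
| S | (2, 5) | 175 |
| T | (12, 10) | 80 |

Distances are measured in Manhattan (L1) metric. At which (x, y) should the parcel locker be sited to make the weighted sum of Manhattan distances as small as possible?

Manhattan distance separates: Σwᵢ(|x−xᵢ|+|y−yᵢ|) = Σwᵢ|x−xᵢ| + Σwᵢ|y−yᵢ|, so x and y are optimised independently as 1-D weighted medians.
Total weight W = 787; half = 393.5.
x-coordinate, sorted with cumulative weight:
  x=2 (S, w=175) cum 175
  x=6 (Q, w=275) cum 450  ← median
  x=11 (R, w=7) cum 457
  x=12 (T, w=80) cum 537
  x=14 (P, w=250) cum 787
⇒ x* = 6
y-coordinate, sorted with cumulative weight:
  y=0 (Q, w=275) cum 275
  y=5 (S, w=175) cum 450  ← median
  y=10 (P, w=250) cum 700
  y=10 (T, w=80) cum 780
  y=11 (R, w=7) cum 787
⇒ y* = 5

(6, 5)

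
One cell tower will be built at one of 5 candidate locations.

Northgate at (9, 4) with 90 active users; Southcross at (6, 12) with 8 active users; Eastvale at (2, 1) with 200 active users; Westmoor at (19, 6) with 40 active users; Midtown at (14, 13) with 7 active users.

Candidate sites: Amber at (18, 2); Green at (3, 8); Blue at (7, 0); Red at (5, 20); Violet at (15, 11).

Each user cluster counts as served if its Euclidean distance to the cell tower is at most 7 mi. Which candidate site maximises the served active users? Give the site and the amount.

Blue, covering 290

Coverage radius r = 7 mi; a point is covered iff (Δx)²+(Δy)² ≤ 7² = 49.
  Amber (18, 2): covers {Westmoor} → 40
  Green (3, 8): covers {Southcross} → 8
  Blue (7, 0): covers {Northgate, Eastvale} → 290
  Red (5, 20): covers {none} → 0
  Violet (15, 11): covers {Westmoor, Midtown} → 47
Maximum coverage at Blue: 290 active users.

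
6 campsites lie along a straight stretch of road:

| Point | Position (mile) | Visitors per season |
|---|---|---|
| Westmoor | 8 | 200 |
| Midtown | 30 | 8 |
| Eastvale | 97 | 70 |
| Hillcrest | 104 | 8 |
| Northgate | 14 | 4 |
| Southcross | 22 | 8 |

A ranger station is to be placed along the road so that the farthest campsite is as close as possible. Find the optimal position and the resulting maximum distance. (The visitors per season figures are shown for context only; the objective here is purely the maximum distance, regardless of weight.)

location 56, max distance 48

The 1-center on a line is the midpoint of the two extreme points: leftmost at 8, rightmost at 104.
Optimal location = (8 + 104)/2 = 56; maximum distance = (104 − 8)/2 = 48.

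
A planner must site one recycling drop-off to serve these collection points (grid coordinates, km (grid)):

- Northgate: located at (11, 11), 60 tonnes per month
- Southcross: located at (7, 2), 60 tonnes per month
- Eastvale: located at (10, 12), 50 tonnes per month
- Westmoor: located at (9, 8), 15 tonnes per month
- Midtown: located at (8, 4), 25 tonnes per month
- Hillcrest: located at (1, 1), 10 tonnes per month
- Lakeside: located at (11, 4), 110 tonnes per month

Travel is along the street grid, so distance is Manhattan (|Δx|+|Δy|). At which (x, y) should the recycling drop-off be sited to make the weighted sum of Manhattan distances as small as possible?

Manhattan distance separates: Σwᵢ(|x−xᵢ|+|y−yᵢ|) = Σwᵢ|x−xᵢ| + Σwᵢ|y−yᵢ|, so x and y are optimised independently as 1-D weighted medians.
Total weight W = 330; half = 165.
x-coordinate, sorted with cumulative weight:
  x=1 (Hillcrest, w=10) cum 10
  x=7 (Southcross, w=60) cum 70
  x=8 (Midtown, w=25) cum 95
  x=9 (Westmoor, w=15) cum 110
  x=10 (Eastvale, w=50) cum 160
  x=11 (Northgate, w=60) cum 220  ← median
  x=11 (Lakeside, w=110) cum 330
⇒ x* = 11
y-coordinate, sorted with cumulative weight:
  y=1 (Hillcrest, w=10) cum 10
  y=2 (Southcross, w=60) cum 70
  y=4 (Midtown, w=25) cum 95
  y=4 (Lakeside, w=110) cum 205  ← median
  y=8 (Westmoor, w=15) cum 220
  y=11 (Northgate, w=60) cum 280
  y=12 (Eastvale, w=50) cum 330
⇒ y* = 4

(11, 4)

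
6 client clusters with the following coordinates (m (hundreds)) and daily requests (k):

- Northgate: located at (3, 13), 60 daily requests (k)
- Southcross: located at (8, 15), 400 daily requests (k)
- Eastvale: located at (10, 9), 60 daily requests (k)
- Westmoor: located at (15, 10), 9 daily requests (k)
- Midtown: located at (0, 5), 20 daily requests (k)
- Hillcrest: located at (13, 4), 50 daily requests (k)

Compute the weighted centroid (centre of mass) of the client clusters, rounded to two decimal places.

(7.95, 12.87)

The minimiser of Σwᵢ‖p−pᵢ‖² is the weighted centroid p* = (Σwᵢpᵢ)/(Σwᵢ).
Σwᵢ = 599.
Σwᵢxᵢ = 60·3 + 400·8 + 60·10 + 9·15 + 20·0 + 50·13 = 4765.
Σwᵢyᵢ = 60·13 + 400·15 + 60·9 + 9·10 + 20·5 + 50·4 = 7710.
x* = 4765/599 = 7.95, y* = 7710/599 = 12.87.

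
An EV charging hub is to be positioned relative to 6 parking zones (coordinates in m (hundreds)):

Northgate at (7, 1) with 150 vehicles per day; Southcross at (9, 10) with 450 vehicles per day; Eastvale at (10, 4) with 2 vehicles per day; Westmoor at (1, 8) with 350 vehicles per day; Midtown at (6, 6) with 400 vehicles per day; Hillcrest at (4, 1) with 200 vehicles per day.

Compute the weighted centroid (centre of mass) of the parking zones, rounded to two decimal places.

The minimiser of Σwᵢ‖p−pᵢ‖² is the weighted centroid p* = (Σwᵢpᵢ)/(Σwᵢ).
Σwᵢ = 1552.
Σwᵢxᵢ = 150·7 + 450·9 + 2·10 + 350·1 + 400·6 + 200·4 = 8670.
Σwᵢyᵢ = 150·1 + 450·10 + 2·4 + 350·8 + 400·6 + 200·1 = 10058.
x* = 8670/1552 = 5.59, y* = 10058/1552 = 6.48.

(5.59, 6.48)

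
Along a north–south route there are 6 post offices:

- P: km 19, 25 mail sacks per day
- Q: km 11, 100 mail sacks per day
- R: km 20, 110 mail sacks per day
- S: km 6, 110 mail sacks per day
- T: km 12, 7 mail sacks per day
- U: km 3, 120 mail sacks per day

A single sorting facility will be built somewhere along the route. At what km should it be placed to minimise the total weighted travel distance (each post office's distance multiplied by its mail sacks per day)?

x = 11

For a sum of weighted absolute distances on a line, the optimum is the weighted median (not the mean). Total weight W = 472; half-weight = 236.
Sort by position and accumulate weight:
  km 3 (U, w=120) → cum 120
  km 6 (S, w=110) → cum 230
  km 11 (Q, w=100) → cum 330  ≥ 236 → median here
  km 12 (T, w=7) → cum 337
  km 19 (P, w=25) → cum 362
  km 20 (R, w=110) → cum 472
Optimal location: km 11.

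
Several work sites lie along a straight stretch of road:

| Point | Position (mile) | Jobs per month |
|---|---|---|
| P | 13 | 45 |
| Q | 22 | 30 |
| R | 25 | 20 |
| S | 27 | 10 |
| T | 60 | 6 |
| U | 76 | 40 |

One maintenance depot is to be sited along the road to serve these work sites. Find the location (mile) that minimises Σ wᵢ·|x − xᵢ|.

x = 25

For a sum of weighted absolute distances on a line, the optimum is the weighted median (not the mean). Total weight W = 151; half-weight = 75.5.
Sort by position and accumulate weight:
  mile 13 (P, w=45) → cum 45
  mile 22 (Q, w=30) → cum 75
  mile 25 (R, w=20) → cum 95  ≥ 75.5 → median here
  mile 27 (S, w=10) → cum 105
  mile 60 (T, w=6) → cum 111
  mile 76 (U, w=40) → cum 151
Optimal location: mile 25.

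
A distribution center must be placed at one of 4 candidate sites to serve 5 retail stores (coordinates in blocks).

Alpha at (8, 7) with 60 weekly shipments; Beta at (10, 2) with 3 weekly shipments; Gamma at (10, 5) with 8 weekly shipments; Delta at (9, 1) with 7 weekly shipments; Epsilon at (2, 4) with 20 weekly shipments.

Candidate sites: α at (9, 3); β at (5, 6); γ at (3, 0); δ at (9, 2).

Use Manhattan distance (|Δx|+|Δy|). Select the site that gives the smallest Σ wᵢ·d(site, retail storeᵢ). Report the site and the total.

β, total 478 blocks

Total weighted distance at each candidate:
  α (9, 3): total = 504
  β (5, 6): total = 478
  γ (3, 0): total = 992
  δ (9, 2): total = 582
Minimum is at β with total 478 blocks.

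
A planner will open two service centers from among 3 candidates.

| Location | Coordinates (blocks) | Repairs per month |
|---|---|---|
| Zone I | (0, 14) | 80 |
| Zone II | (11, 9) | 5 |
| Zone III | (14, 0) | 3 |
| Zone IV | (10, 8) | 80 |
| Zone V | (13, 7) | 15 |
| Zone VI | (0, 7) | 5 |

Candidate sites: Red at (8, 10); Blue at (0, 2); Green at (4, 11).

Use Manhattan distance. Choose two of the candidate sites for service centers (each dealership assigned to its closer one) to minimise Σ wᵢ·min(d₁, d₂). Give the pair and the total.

{Red, Green}, total 1108

Evaluate every pair (each demand assigned to the nearer of the two):
  {Red, Green}: total = 1108
  {Red, Blue}: total = 1493
  {Blue, Green}: total = 1593
Best pair: {Red, Green} with total 1108.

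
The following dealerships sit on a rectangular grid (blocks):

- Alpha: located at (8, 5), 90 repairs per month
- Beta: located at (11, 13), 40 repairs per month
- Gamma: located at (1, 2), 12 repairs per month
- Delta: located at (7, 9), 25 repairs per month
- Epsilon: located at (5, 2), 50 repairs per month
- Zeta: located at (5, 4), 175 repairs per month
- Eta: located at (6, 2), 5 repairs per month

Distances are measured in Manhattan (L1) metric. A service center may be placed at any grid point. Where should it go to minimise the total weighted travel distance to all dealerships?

Manhattan distance separates: Σwᵢ(|x−xᵢ|+|y−yᵢ|) = Σwᵢ|x−xᵢ| + Σwᵢ|y−yᵢ|, so x and y are optimised independently as 1-D weighted medians.
Total weight W = 397; half = 198.5.
x-coordinate, sorted with cumulative weight:
  x=1 (Gamma, w=12) cum 12
  x=5 (Epsilon, w=50) cum 62
  x=5 (Zeta, w=175) cum 237  ← median
  x=6 (Eta, w=5) cum 242
  x=7 (Delta, w=25) cum 267
  x=8 (Alpha, w=90) cum 357
  x=11 (Beta, w=40) cum 397
⇒ x* = 5
y-coordinate, sorted with cumulative weight:
  y=2 (Gamma, w=12) cum 12
  y=2 (Epsilon, w=50) cum 62
  y=2 (Eta, w=5) cum 67
  y=4 (Zeta, w=175) cum 242  ← median
  y=5 (Alpha, w=90) cum 332
  y=9 (Delta, w=25) cum 357
  y=13 (Beta, w=40) cum 397
⇒ y* = 4

(5, 4)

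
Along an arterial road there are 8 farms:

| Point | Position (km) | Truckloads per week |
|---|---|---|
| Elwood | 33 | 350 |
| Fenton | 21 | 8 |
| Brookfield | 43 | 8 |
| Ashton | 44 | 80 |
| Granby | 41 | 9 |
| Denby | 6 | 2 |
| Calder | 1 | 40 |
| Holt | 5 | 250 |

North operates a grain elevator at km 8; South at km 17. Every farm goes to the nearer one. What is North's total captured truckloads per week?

The indifferent point is the midpoint (8+17)/2 = 12.5; farms left of it (closer to North at 8) go to North, those right go to South.
  Calder at 1 (w=40) → North
  Holt at 5 (w=250) → North
  Denby at 6 (w=2) → North
  Fenton at 21 (w=8) → South
  Elwood at 33 (w=350) → South
  Granby at 41 (w=9) → South
  Brookfield at 43 (w=8) → South
  Ashton at 44 (w=80) → South
North captures 292; South captures 455.

292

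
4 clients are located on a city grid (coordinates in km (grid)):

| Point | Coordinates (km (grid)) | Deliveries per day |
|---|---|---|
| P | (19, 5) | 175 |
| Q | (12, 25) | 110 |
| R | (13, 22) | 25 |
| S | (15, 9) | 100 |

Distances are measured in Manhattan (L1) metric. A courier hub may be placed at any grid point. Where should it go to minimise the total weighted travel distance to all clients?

Manhattan distance separates: Σwᵢ(|x−xᵢ|+|y−yᵢ|) = Σwᵢ|x−xᵢ| + Σwᵢ|y−yᵢ|, so x and y are optimised independently as 1-D weighted medians.
Total weight W = 410; half = 205.
x-coordinate, sorted with cumulative weight:
  x=12 (Q, w=110) cum 110
  x=13 (R, w=25) cum 135
  x=15 (S, w=100) cum 235  ← median
  x=19 (P, w=175) cum 410
⇒ x* = 15
y-coordinate, sorted with cumulative weight:
  y=5 (P, w=175) cum 175
  y=9 (S, w=100) cum 275  ← median
  y=22 (R, w=25) cum 300
  y=25 (Q, w=110) cum 410
⇒ y* = 9

(15, 9)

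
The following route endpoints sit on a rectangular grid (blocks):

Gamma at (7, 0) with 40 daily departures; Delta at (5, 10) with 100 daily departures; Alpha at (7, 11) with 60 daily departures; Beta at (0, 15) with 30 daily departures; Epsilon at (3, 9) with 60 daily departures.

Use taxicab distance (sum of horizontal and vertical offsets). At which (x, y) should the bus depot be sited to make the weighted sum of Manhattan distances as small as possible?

(5, 10)

Manhattan distance separates: Σwᵢ(|x−xᵢ|+|y−yᵢ|) = Σwᵢ|x−xᵢ| + Σwᵢ|y−yᵢ|, so x and y are optimised independently as 1-D weighted medians.
Total weight W = 290; half = 145.
x-coordinate, sorted with cumulative weight:
  x=0 (Beta, w=30) cum 30
  x=3 (Epsilon, w=60) cum 90
  x=5 (Delta, w=100) cum 190  ← median
  x=7 (Gamma, w=40) cum 230
  x=7 (Alpha, w=60) cum 290
⇒ x* = 5
y-coordinate, sorted with cumulative weight:
  y=0 (Gamma, w=40) cum 40
  y=9 (Epsilon, w=60) cum 100
  y=10 (Delta, w=100) cum 200  ← median
  y=11 (Alpha, w=60) cum 260
  y=15 (Beta, w=30) cum 290
⇒ y* = 10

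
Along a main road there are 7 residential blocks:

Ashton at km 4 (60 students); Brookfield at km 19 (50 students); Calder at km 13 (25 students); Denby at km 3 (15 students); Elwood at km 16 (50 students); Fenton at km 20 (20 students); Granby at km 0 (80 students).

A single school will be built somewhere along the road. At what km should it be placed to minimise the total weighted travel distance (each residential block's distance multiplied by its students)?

x = 4

For a sum of weighted absolute distances on a line, the optimum is the weighted median (not the mean). Total weight W = 300; half-weight = 150.
Sort by position and accumulate weight:
  km 0 (Granby, w=80) → cum 80
  km 3 (Denby, w=15) → cum 95
  km 4 (Ashton, w=60) → cum 155  ≥ 150 → median here
  km 13 (Calder, w=25) → cum 180
  km 16 (Elwood, w=50) → cum 230
  km 19 (Brookfield, w=50) → cum 280
  km 20 (Fenton, w=20) → cum 300
Optimal location: km 4.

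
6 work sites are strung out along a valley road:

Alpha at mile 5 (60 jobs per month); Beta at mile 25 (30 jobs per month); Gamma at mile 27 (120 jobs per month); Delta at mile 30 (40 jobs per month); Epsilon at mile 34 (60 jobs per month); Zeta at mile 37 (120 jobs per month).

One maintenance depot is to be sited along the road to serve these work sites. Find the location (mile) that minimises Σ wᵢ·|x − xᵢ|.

x = 30

For a sum of weighted absolute distances on a line, the optimum is the weighted median (not the mean). Total weight W = 430; half-weight = 215.
Sort by position and accumulate weight:
  mile 5 (Alpha, w=60) → cum 60
  mile 25 (Beta, w=30) → cum 90
  mile 27 (Gamma, w=120) → cum 210
  mile 30 (Delta, w=40) → cum 250  ≥ 215 → median here
  mile 34 (Epsilon, w=60) → cum 310
  mile 37 (Zeta, w=120) → cum 430
Optimal location: mile 30.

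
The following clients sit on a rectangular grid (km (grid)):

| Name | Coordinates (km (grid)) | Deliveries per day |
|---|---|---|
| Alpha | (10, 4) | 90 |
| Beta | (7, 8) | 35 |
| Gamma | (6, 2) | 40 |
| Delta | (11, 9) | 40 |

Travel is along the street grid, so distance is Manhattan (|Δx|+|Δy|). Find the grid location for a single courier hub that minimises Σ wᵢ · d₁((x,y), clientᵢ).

Manhattan distance separates: Σwᵢ(|x−xᵢ|+|y−yᵢ|) = Σwᵢ|x−xᵢ| + Σwᵢ|y−yᵢ|, so x and y are optimised independently as 1-D weighted medians.
Total weight W = 205; half = 102.5.
x-coordinate, sorted with cumulative weight:
  x=6 (Gamma, w=40) cum 40
  x=7 (Beta, w=35) cum 75
  x=10 (Alpha, w=90) cum 165  ← median
  x=11 (Delta, w=40) cum 205
⇒ x* = 10
y-coordinate, sorted with cumulative weight:
  y=2 (Gamma, w=40) cum 40
  y=4 (Alpha, w=90) cum 130  ← median
  y=8 (Beta, w=35) cum 165
  y=9 (Delta, w=40) cum 205
⇒ y* = 4

(10, 4)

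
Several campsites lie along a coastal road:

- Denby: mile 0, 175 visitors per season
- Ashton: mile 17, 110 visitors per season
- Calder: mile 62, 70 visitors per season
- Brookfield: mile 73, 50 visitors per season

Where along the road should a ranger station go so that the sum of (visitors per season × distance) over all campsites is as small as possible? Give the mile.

For a sum of weighted absolute distances on a line, the optimum is the weighted median (not the mean). Total weight W = 405; half-weight = 202.5.
Sort by position and accumulate weight:
  mile 0 (Denby, w=175) → cum 175
  mile 17 (Ashton, w=110) → cum 285  ≥ 202.5 → median here
  mile 62 (Calder, w=70) → cum 355
  mile 73 (Brookfield, w=50) → cum 405
Optimal location: mile 17.

x = 17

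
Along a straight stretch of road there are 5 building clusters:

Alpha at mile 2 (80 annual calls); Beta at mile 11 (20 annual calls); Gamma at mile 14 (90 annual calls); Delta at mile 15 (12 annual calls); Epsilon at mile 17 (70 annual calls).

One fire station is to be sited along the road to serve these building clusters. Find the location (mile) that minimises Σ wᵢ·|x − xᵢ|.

For a sum of weighted absolute distances on a line, the optimum is the weighted median (not the mean). Total weight W = 272; half-weight = 136.
Sort by position and accumulate weight:
  mile 2 (Alpha, w=80) → cum 80
  mile 11 (Beta, w=20) → cum 100
  mile 14 (Gamma, w=90) → cum 190  ≥ 136 → median here
  mile 15 (Delta, w=12) → cum 202
  mile 17 (Epsilon, w=70) → cum 272
Optimal location: mile 14.

x = 14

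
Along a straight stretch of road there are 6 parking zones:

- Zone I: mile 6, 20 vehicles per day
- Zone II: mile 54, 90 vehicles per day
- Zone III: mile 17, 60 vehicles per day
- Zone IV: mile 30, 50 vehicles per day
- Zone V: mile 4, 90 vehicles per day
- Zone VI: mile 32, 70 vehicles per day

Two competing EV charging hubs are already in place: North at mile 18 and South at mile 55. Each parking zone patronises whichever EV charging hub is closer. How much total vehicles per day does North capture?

The indifferent point is the midpoint (18+55)/2 = 36.5; parking zones left of it (closer to North at 18) go to North, those right go to South.
  Zone V at 4 (w=90) → North
  Zone I at 6 (w=20) → North
  Zone III at 17 (w=60) → North
  Zone IV at 30 (w=50) → North
  Zone VI at 32 (w=70) → North
  Zone II at 54 (w=90) → South
North captures 290; South captures 90.

290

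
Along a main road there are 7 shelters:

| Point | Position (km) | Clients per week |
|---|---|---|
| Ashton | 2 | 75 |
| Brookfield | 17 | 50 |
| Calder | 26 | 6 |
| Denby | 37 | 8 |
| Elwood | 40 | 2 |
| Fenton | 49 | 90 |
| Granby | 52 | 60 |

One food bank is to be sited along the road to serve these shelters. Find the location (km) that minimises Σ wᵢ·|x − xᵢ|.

For a sum of weighted absolute distances on a line, the optimum is the weighted median (not the mean). Total weight W = 291; half-weight = 145.5.
Sort by position and accumulate weight:
  km 2 (Ashton, w=75) → cum 75
  km 17 (Brookfield, w=50) → cum 125
  km 26 (Calder, w=6) → cum 131
  km 37 (Denby, w=8) → cum 139
  km 40 (Elwood, w=2) → cum 141
  km 49 (Fenton, w=90) → cum 231  ≥ 145.5 → median here
  km 52 (Granby, w=60) → cum 291
Optimal location: km 49.

x = 49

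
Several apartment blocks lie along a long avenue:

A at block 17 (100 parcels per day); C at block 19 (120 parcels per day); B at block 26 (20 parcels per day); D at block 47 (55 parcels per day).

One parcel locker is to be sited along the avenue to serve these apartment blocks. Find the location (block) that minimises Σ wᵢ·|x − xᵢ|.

x = 19

For a sum of weighted absolute distances on a line, the optimum is the weighted median (not the mean). Total weight W = 295; half-weight = 147.5.
Sort by position and accumulate weight:
  block 17 (A, w=100) → cum 100
  block 19 (C, w=120) → cum 220  ≥ 147.5 → median here
  block 26 (B, w=20) → cum 240
  block 47 (D, w=55) → cum 295
Optimal location: block 19.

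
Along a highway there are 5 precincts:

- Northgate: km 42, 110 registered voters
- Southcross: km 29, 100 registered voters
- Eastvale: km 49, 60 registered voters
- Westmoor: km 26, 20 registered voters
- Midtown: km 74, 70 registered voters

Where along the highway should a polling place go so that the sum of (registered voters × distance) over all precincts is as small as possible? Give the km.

For a sum of weighted absolute distances on a line, the optimum is the weighted median (not the mean). Total weight W = 360; half-weight = 180.
Sort by position and accumulate weight:
  km 26 (Westmoor, w=20) → cum 20
  km 29 (Southcross, w=100) → cum 120
  km 42 (Northgate, w=110) → cum 230  ≥ 180 → median here
  km 49 (Eastvale, w=60) → cum 290
  km 74 (Midtown, w=70) → cum 360
Optimal location: km 42.

x = 42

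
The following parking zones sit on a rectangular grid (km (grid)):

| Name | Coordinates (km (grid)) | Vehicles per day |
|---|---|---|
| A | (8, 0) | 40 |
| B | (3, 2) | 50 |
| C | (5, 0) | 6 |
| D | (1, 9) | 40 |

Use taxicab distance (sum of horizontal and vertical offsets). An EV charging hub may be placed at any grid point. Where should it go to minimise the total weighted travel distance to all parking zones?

(3, 2)

Manhattan distance separates: Σwᵢ(|x−xᵢ|+|y−yᵢ|) = Σwᵢ|x−xᵢ| + Σwᵢ|y−yᵢ|, so x and y are optimised independently as 1-D weighted medians.
Total weight W = 136; half = 68.
x-coordinate, sorted with cumulative weight:
  x=1 (D, w=40) cum 40
  x=3 (B, w=50) cum 90  ← median
  x=5 (C, w=6) cum 96
  x=8 (A, w=40) cum 136
⇒ x* = 3
y-coordinate, sorted with cumulative weight:
  y=0 (A, w=40) cum 40
  y=0 (C, w=6) cum 46
  y=2 (B, w=50) cum 96  ← median
  y=9 (D, w=40) cum 136
⇒ y* = 2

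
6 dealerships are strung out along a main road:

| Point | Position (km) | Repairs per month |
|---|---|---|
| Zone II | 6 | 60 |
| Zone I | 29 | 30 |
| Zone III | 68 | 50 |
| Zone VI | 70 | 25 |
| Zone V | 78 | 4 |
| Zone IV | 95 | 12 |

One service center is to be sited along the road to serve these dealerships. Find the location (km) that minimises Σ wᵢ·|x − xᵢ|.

For a sum of weighted absolute distances on a line, the optimum is the weighted median (not the mean). Total weight W = 181; half-weight = 90.5.
Sort by position and accumulate weight:
  km 6 (Zone II, w=60) → cum 60
  km 29 (Zone I, w=30) → cum 90
  km 68 (Zone III, w=50) → cum 140  ≥ 90.5 → median here
  km 70 (Zone VI, w=25) → cum 165
  km 78 (Zone V, w=4) → cum 169
  km 95 (Zone IV, w=12) → cum 181
Optimal location: km 68.

x = 68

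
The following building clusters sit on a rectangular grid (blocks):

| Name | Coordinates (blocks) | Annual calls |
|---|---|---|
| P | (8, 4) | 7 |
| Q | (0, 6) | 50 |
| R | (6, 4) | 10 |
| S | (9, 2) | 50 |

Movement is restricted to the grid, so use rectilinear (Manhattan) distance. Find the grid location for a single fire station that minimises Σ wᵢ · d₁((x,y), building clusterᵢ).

(6, 4)

Manhattan distance separates: Σwᵢ(|x−xᵢ|+|y−yᵢ|) = Σwᵢ|x−xᵢ| + Σwᵢ|y−yᵢ|, so x and y are optimised independently as 1-D weighted medians.
Total weight W = 117; half = 58.5.
x-coordinate, sorted with cumulative weight:
  x=0 (Q, w=50) cum 50
  x=6 (R, w=10) cum 60  ← median
  x=8 (P, w=7) cum 67
  x=9 (S, w=50) cum 117
⇒ x* = 6
y-coordinate, sorted with cumulative weight:
  y=2 (S, w=50) cum 50
  y=4 (P, w=7) cum 57
  y=4 (R, w=10) cum 67  ← median
  y=6 (Q, w=50) cum 117
⇒ y* = 4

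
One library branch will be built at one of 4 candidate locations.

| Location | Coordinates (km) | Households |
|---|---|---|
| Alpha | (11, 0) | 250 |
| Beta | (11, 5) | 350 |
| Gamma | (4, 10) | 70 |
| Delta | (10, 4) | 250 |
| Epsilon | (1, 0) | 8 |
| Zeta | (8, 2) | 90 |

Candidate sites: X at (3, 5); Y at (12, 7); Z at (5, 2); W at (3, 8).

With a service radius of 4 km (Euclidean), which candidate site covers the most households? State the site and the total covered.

Coverage radius r = 4 km; a point is covered iff (Δx)²+(Δy)² ≤ 4² = 16.
  X (3, 5): covers {none} → 0
  Y (12, 7): covers {Beta, Delta} → 600
  Z (5, 2): covers {Zeta} → 90
  W (3, 8): covers {Gamma} → 70
Maximum coverage at Y: 600 households.

Y, covering 600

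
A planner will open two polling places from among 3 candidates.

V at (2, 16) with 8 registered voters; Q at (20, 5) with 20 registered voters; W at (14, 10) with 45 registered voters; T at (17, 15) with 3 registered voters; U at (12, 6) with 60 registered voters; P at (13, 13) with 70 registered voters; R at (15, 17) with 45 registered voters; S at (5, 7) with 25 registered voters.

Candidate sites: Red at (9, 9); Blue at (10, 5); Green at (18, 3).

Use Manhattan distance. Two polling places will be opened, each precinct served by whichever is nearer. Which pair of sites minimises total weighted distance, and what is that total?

Evaluate every pair (each demand assigned to the nearer of the two):
  {Red, Blue}: total = 2144
  {Red, Green}: total = 2201
  {Blue, Green}: total = 2566
Best pair: {Red, Blue} with total 2144.

{Red, Blue}, total 2144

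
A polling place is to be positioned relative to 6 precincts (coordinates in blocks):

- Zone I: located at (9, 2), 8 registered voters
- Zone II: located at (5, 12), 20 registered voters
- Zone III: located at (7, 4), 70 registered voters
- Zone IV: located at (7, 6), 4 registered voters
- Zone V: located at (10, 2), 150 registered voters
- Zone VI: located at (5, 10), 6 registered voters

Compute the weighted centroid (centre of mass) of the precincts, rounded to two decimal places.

(8.60, 3.57)

The minimiser of Σwᵢ‖p−pᵢ‖² is the weighted centroid p* = (Σwᵢpᵢ)/(Σwᵢ).
Σwᵢ = 258.
Σwᵢxᵢ = 8·9 + 20·5 + 70·7 + 4·7 + 150·10 + 6·5 = 2220.
Σwᵢyᵢ = 8·2 + 20·12 + 70·4 + 4·6 + 150·2 + 6·10 = 920.
x* = 2220/258 = 8.60, y* = 920/258 = 3.57.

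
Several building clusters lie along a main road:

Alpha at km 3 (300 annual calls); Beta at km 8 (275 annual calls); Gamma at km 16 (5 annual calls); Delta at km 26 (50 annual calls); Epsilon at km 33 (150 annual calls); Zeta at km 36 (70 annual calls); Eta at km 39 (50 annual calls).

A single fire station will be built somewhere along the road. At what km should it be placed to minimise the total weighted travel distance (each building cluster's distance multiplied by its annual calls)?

For a sum of weighted absolute distances on a line, the optimum is the weighted median (not the mean). Total weight W = 900; half-weight = 450.
Sort by position and accumulate weight:
  km 3 (Alpha, w=300) → cum 300
  km 8 (Beta, w=275) → cum 575  ≥ 450 → median here
  km 16 (Gamma, w=5) → cum 580
  km 26 (Delta, w=50) → cum 630
  km 33 (Epsilon, w=150) → cum 780
  km 36 (Zeta, w=70) → cum 850
  km 39 (Eta, w=50) → cum 900
Optimal location: km 8.

x = 8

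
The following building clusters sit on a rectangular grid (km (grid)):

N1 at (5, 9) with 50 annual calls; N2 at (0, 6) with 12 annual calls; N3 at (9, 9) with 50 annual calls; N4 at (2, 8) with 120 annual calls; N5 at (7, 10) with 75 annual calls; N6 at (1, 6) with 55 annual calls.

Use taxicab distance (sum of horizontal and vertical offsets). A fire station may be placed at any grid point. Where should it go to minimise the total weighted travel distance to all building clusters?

(2, 8)

Manhattan distance separates: Σwᵢ(|x−xᵢ|+|y−yᵢ|) = Σwᵢ|x−xᵢ| + Σwᵢ|y−yᵢ|, so x and y are optimised independently as 1-D weighted medians.
Total weight W = 362; half = 181.
x-coordinate, sorted with cumulative weight:
  x=0 (N2, w=12) cum 12
  x=1 (N6, w=55) cum 67
  x=2 (N4, w=120) cum 187  ← median
  x=5 (N1, w=50) cum 237
  x=7 (N5, w=75) cum 312
  x=9 (N3, w=50) cum 362
⇒ x* = 2
y-coordinate, sorted with cumulative weight:
  y=6 (N2, w=12) cum 12
  y=6 (N6, w=55) cum 67
  y=8 (N4, w=120) cum 187  ← median
  y=9 (N1, w=50) cum 237
  y=9 (N3, w=50) cum 287
  y=10 (N5, w=75) cum 362
⇒ y* = 8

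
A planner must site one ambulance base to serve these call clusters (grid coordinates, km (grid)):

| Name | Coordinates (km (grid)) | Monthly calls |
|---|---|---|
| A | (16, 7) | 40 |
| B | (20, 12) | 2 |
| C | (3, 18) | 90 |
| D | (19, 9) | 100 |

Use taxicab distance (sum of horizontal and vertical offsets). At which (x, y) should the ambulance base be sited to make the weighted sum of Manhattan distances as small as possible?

Manhattan distance separates: Σwᵢ(|x−xᵢ|+|y−yᵢ|) = Σwᵢ|x−xᵢ| + Σwᵢ|y−yᵢ|, so x and y are optimised independently as 1-D weighted medians.
Total weight W = 232; half = 116.
x-coordinate, sorted with cumulative weight:
  x=3 (C, w=90) cum 90
  x=16 (A, w=40) cum 130  ← median
  x=19 (D, w=100) cum 230
  x=20 (B, w=2) cum 232
⇒ x* = 16
y-coordinate, sorted with cumulative weight:
  y=7 (A, w=40) cum 40
  y=9 (D, w=100) cum 140  ← median
  y=12 (B, w=2) cum 142
  y=18 (C, w=90) cum 232
⇒ y* = 9

(16, 9)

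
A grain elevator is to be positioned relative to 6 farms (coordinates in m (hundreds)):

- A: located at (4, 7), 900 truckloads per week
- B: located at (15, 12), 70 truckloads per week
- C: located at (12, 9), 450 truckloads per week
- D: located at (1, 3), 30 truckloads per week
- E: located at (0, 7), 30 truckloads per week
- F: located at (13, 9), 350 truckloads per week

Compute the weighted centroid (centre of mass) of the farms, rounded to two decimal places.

The minimiser of Σwᵢ‖p−pᵢ‖² is the weighted centroid p* = (Σwᵢpᵢ)/(Σwᵢ).
Σwᵢ = 1830.
Σwᵢxᵢ = 900·4 + 70·15 + 450·12 + 30·1 + 30·0 + 350·13 = 14630.
Σwᵢyᵢ = 900·7 + 70·12 + 450·9 + 30·3 + 30·7 + 350·9 = 14640.
x* = 14630/1830 = 7.99, y* = 14640/1830 = 8.00.

(7.99, 8.00)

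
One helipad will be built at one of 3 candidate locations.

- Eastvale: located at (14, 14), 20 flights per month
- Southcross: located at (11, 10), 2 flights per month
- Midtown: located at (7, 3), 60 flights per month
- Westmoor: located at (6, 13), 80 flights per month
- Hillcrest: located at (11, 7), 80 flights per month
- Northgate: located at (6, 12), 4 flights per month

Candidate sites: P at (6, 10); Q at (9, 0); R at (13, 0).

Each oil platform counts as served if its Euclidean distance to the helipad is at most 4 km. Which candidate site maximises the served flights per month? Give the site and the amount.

Coverage radius r = 4 km; a point is covered iff (Δx)²+(Δy)² ≤ 4² = 16.
  P (6, 10): covers {Westmoor, Northgate} → 84
  Q (9, 0): covers {Midtown} → 60
  R (13, 0): covers {none} → 0
Maximum coverage at P: 84 flights per month.

P, covering 84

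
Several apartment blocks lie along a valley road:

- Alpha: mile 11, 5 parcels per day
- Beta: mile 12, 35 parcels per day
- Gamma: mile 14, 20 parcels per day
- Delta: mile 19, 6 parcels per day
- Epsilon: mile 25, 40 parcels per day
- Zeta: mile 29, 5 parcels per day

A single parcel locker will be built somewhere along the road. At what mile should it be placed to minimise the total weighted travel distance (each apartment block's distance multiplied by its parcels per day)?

For a sum of weighted absolute distances on a line, the optimum is the weighted median (not the mean). Total weight W = 111; half-weight = 55.5.
Sort by position and accumulate weight:
  mile 11 (Alpha, w=5) → cum 5
  mile 12 (Beta, w=35) → cum 40
  mile 14 (Gamma, w=20) → cum 60  ≥ 55.5 → median here
  mile 19 (Delta, w=6) → cum 66
  mile 25 (Epsilon, w=40) → cum 106
  mile 29 (Zeta, w=5) → cum 111
Optimal location: mile 14.

x = 14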